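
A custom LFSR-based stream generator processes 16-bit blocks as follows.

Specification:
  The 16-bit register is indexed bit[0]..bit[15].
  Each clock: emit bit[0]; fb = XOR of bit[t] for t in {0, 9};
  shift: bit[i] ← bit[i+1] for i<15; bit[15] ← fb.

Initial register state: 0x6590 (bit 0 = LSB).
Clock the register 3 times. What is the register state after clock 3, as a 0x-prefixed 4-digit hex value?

0x4CB2

reg_0 = 0x6590
clock 1: out=0, reg = 0x32C8
clock 2: out=0, reg = 0x9964
clock 3: out=0, reg = 0x4CB2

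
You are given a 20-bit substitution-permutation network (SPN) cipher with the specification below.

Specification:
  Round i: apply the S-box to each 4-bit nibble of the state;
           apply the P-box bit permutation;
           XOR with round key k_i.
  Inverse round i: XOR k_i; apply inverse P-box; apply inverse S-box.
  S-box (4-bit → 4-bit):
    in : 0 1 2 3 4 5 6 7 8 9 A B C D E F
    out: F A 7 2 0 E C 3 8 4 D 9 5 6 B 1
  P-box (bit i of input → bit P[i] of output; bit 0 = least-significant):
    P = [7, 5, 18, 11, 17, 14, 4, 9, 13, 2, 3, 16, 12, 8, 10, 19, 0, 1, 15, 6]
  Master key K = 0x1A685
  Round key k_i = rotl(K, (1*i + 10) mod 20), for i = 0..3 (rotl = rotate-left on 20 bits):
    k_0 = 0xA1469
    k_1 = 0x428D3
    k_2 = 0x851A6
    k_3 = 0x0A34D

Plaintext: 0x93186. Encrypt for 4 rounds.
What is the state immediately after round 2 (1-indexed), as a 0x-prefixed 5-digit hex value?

s_0 = plaintext = 0x93186
s_1 = Round(s_0, k_0) = 0xF9F6D
s_2 = Round(s_1, k_1) = 0x00EE2
s_3 = Round(s_2, k_2) = 0x7A641
s_4 = Round(s_3, k_3) = 0x9BF66

0x00EE2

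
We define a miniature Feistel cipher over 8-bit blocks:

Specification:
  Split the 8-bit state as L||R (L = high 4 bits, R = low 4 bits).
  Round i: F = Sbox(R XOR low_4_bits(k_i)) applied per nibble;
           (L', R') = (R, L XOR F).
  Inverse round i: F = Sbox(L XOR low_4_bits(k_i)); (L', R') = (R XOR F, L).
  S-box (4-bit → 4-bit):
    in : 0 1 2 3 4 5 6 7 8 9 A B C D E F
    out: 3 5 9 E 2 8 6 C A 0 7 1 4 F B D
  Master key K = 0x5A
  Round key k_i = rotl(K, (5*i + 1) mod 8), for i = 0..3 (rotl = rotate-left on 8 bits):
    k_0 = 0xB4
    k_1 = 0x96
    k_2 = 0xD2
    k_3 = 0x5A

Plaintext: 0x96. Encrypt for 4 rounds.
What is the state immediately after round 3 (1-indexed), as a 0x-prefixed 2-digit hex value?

s_0 = plaintext = 0x96
s_1 = Round(s_0, k_0) = 0x60
s_2 = Round(s_1, k_1) = 0x00
s_3 = Round(s_2, k_2) = 0x09
s_4 = Round(s_3, k_3) = 0x9E

0x09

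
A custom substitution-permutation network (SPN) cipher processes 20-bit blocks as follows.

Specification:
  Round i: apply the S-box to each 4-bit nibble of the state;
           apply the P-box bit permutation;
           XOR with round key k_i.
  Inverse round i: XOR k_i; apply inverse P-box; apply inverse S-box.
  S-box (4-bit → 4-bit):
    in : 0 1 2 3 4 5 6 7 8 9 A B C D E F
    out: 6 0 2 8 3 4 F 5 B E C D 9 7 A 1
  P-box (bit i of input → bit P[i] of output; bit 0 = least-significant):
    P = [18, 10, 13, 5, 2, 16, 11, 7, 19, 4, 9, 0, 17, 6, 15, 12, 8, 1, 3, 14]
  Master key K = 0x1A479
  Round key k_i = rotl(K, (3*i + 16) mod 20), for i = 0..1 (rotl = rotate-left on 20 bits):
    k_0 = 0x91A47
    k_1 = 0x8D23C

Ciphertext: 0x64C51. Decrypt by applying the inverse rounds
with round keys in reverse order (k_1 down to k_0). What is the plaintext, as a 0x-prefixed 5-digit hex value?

0x638FB

s_0 = ciphertext = 0x64C51
s_1 = InvRound(s_0, k_1) = 0x56B78
s_2 = InvRound(s_1, k_0) = 0x638FB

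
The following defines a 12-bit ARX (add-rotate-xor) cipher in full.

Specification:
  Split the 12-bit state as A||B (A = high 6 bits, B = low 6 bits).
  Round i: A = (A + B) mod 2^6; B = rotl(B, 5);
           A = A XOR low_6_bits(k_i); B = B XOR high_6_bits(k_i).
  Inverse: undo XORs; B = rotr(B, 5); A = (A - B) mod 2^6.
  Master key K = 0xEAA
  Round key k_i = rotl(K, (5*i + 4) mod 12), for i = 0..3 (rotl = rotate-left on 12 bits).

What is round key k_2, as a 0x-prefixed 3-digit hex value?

0xAAB

K = 0xEAA
k_0 = rotl(K, (5*0+4) mod 12) = rotl(K, 4) = 0xAAE
k_1 = rotl(K, (5*1+4) mod 12) = rotl(K, 9) = 0x5D5
k_2 = rotl(K, (5*2+4) mod 12) = rotl(K, 2) = 0xAAB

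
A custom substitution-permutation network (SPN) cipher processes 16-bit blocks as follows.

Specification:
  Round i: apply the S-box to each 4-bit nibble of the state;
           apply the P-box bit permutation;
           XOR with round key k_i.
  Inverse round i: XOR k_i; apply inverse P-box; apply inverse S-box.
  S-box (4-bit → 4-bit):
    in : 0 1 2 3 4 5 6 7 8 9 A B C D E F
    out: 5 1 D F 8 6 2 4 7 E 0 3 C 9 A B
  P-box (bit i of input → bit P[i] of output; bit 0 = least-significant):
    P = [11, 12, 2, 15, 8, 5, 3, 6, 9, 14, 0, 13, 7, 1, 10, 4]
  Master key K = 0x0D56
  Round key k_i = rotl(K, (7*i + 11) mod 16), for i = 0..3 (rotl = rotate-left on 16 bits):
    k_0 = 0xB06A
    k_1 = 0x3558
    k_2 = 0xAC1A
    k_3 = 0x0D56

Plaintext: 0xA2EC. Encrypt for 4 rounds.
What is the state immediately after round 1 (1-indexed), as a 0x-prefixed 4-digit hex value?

0x120F

s_0 = plaintext = 0xA2EC
s_1 = Round(s_0, k_0) = 0x120F
s_2 = Round(s_1, k_1) = 0x8ED1
s_3 = Round(s_2, k_2) = 0xC1D8
s_4 = Round(s_3, k_3) = 0x1202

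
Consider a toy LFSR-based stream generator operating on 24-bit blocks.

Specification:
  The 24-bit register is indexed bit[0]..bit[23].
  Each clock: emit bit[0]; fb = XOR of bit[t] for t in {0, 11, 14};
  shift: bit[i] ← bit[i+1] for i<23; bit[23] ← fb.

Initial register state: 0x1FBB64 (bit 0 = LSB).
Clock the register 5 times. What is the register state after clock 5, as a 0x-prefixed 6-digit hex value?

0x68FDDB

reg_0 = 0x1FBB64
clock 1: out=0, reg = 0x8FDDB2
clock 2: out=0, reg = 0x47EED9
clock 3: out=1, reg = 0xA3F76C
clock 4: out=0, reg = 0xD1FBB6
clock 5: out=0, reg = 0x68FDDB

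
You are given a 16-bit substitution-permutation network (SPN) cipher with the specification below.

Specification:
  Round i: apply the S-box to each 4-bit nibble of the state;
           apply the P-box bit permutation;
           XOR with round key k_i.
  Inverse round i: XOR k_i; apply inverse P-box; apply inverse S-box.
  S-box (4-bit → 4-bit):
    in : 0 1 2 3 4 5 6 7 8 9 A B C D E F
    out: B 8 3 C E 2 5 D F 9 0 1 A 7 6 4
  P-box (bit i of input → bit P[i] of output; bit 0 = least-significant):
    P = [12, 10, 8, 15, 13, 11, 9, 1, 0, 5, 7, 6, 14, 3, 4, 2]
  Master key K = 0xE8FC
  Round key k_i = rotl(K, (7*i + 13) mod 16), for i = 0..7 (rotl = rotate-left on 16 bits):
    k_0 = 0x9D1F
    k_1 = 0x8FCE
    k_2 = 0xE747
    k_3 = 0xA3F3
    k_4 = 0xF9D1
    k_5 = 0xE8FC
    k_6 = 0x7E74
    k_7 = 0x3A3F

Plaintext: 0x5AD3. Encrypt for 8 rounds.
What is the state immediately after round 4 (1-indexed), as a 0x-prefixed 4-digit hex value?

s_0 = plaintext = 0x5AD3
s_1 = Round(s_0, k_0) = 0x3617
s_2 = Round(s_1, k_1) = 0x1E59
s_3 = Round(s_2, k_2) = 0x7FE3
s_4 = Round(s_3, k_3) = 0x6867
s_5 = Round(s_4, k_4) = 0x0A20
s_6 = Round(s_5, k_5) = 0x14F0
s_7 = Round(s_6, k_6) = 0xE890
s_8 = Round(s_7, k_7) = 0x8EC4

0x6867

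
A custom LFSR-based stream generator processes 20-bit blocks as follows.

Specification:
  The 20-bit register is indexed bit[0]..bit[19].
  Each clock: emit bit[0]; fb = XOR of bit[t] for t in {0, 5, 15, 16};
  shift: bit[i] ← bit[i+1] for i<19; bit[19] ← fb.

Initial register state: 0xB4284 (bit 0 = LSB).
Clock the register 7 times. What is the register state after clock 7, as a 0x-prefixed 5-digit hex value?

reg_0 = 0xB4284
clock 1: out=0, reg = 0xDA142
clock 2: out=0, reg = 0x6D0A1
clock 3: out=1, reg = 0xB6850
clock 4: out=0, reg = 0xDB428
clock 5: out=0, reg = 0xEDA14
clock 6: out=0, reg = 0xF6D0A
clock 7: out=0, reg = 0xFB685

0xFB685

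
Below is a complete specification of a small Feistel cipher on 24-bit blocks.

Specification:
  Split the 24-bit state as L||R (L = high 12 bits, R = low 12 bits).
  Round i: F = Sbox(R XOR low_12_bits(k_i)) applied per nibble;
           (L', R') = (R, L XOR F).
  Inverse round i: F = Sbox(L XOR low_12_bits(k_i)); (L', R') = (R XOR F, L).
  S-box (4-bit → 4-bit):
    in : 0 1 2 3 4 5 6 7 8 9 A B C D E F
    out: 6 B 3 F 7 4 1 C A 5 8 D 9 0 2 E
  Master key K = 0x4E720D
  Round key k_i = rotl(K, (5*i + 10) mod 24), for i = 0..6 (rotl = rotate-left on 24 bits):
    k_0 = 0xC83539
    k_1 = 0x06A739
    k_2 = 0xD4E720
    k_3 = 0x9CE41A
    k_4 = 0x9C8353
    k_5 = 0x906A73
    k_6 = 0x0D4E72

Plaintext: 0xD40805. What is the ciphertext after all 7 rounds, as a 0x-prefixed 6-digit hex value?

s_0 = plaintext = 0xD40805
s_1 = Round(s_0, k_0) = 0x805DB9
s_2 = Round(s_1, k_1) = 0xDB90A3
s_3 = Round(s_2, k_2) = 0x0A3116
s_4 = Round(s_3, k_3) = 0x1164CA
s_5 = Round(s_4, k_4) = 0x4CAD43
s_6 = Round(s_5, k_5) = 0xD4383C
s_7 = Round(s_6, k_6) = 0x83CC31

0x83CC31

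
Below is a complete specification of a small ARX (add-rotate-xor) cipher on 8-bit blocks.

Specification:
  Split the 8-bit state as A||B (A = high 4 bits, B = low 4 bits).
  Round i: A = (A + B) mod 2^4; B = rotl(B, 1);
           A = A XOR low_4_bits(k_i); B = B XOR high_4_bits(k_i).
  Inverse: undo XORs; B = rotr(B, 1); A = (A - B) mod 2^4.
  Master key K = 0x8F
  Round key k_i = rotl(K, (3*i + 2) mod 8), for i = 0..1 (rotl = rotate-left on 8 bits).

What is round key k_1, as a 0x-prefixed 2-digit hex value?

0xF1

K = 0x8F
k_0 = rotl(K, (3*0+2) mod 8) = rotl(K, 2) = 0x3E
k_1 = rotl(K, (3*1+2) mod 8) = rotl(K, 5) = 0xF1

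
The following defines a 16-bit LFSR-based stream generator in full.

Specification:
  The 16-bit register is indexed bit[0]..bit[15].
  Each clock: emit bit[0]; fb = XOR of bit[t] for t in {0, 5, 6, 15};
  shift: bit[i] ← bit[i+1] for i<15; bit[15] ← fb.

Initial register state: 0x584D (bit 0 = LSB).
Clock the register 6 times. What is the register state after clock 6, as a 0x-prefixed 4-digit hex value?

0x6961

reg_0 = 0x584D
clock 1: out=1, reg = 0x2C26
clock 2: out=0, reg = 0x9613
clock 3: out=1, reg = 0x4B09
clock 4: out=1, reg = 0xA584
clock 5: out=0, reg = 0xD2C2
clock 6: out=0, reg = 0x6961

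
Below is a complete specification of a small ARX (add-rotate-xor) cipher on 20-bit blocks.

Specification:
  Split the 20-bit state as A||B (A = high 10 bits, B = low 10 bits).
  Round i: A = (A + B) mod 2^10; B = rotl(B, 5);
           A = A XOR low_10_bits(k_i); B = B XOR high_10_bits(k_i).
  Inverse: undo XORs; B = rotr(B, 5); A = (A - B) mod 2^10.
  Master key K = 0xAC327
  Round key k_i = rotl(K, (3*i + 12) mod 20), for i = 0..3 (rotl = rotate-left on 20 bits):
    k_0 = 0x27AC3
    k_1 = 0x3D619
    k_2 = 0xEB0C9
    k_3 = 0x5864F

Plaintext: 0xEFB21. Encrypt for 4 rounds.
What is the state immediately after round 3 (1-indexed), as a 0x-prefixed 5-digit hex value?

s_0 = plaintext = 0xEFB21
s_1 = Round(s_0, k_0) = 0x070A7
s_2 = Round(s_1, k_1) = 0xB6810
s_3 = Round(s_2, k_2) = 0x88DAC
s_4 = Round(s_3, k_3) = 0x600EC

0x88DAC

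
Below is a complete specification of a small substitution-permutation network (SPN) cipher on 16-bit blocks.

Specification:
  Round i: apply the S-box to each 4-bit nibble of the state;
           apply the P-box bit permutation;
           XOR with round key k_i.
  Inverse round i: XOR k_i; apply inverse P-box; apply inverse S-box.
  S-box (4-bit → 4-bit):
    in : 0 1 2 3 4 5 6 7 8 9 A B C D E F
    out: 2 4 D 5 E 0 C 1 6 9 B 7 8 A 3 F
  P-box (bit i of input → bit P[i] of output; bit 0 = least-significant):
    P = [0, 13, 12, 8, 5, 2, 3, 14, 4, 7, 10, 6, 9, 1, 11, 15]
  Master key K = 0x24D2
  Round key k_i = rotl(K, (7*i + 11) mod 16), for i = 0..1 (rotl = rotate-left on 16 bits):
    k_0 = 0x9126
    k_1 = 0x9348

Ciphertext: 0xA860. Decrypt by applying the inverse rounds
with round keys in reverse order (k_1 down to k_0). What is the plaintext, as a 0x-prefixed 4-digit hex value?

0xD350

s_0 = ciphertext = 0xA860
s_1 = InvRound(s_0, k_1) = 0x3534
s_2 = InvRound(s_1, k_0) = 0xD350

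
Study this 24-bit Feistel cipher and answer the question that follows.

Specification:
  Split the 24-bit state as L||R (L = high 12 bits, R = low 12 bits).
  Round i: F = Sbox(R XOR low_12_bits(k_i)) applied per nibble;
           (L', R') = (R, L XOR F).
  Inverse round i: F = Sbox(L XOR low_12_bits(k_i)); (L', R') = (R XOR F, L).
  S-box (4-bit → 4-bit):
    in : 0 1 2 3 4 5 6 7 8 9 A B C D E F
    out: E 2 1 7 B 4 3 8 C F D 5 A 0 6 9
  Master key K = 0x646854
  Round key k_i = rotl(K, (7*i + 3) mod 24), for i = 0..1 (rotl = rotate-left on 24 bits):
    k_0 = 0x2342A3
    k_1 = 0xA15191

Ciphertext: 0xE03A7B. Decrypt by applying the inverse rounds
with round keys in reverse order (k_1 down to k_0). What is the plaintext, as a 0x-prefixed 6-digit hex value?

s_0 = ciphertext = 0xE03A7B
s_1 = InvRound(s_0, k_1) = 0x38AE03
s_2 = InvRound(s_1, k_0) = 0xC1C38A

0xC1C38A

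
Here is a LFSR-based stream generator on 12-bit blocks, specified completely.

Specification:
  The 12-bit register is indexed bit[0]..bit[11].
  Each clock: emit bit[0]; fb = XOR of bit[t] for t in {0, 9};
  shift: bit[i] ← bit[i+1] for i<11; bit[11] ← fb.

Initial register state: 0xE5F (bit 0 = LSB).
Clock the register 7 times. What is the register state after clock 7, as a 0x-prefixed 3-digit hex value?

reg_0 = 0xE5F
clock 1: out=1, reg = 0x72F
clock 2: out=1, reg = 0x397
clock 3: out=1, reg = 0x1CB
clock 4: out=1, reg = 0x8E5
clock 5: out=1, reg = 0xC72
clock 6: out=0, reg = 0x639
clock 7: out=1, reg = 0x31C

0x31C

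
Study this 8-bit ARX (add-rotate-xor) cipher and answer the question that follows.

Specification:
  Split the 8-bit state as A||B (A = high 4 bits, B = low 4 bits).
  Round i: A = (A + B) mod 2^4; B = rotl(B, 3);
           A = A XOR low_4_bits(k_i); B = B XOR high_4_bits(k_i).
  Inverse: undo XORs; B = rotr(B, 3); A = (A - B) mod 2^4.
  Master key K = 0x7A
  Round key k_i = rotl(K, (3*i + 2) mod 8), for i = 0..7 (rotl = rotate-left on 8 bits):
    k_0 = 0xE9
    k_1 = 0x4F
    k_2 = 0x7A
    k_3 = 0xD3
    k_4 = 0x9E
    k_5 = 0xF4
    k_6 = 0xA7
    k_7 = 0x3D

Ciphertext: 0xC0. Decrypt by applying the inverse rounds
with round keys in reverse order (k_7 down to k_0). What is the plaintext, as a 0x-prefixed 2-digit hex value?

0xD0

s_0 = ciphertext = 0xC0
s_1 = InvRound(s_0, k_7) = 0xB6
s_2 = InvRound(s_1, k_6) = 0x39
s_3 = InvRound(s_2, k_5) = 0xBC
s_4 = InvRound(s_3, k_4) = 0xBA
s_5 = InvRound(s_4, k_3) = 0xAE
s_6 = InvRound(s_5, k_2) = 0xD3
s_7 = InvRound(s_6, k_1) = 0x4E
s_8 = InvRound(s_7, k_0) = 0xD0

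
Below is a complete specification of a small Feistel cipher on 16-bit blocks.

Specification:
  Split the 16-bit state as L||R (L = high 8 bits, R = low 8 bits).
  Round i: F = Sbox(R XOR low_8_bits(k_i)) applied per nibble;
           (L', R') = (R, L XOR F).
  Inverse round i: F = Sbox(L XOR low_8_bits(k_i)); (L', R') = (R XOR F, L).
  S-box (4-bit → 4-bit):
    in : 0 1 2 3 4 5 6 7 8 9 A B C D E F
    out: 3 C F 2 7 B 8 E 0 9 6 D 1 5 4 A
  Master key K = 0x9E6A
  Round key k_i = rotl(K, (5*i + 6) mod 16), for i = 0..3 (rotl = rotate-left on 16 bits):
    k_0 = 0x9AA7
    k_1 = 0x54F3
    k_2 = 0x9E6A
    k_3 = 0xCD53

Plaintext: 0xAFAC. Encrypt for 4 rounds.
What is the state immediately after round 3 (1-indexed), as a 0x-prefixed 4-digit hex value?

s_0 = plaintext = 0xAFAC
s_1 = Round(s_0, k_0) = 0xAC92
s_2 = Round(s_1, k_1) = 0x9220
s_3 = Round(s_2, k_2) = 0x20E4
s_4 = Round(s_3, k_3) = 0xE4FE

0x20E4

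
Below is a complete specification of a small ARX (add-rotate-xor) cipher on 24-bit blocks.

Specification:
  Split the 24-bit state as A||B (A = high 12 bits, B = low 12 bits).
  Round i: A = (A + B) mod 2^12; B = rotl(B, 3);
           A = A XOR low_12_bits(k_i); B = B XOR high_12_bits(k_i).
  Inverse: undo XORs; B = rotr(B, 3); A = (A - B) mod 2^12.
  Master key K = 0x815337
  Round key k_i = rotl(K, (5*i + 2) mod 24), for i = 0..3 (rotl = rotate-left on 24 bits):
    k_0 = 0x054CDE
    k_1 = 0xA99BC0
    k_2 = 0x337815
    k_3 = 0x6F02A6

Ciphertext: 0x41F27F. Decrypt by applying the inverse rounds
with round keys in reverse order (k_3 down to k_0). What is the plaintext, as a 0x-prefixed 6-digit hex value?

0xF64356

s_0 = ciphertext = 0x41F27F
s_1 = InvRound(s_0, k_3) = 0x828E91
s_2 = InvRound(s_1, k_2) = 0x289DB4
s_3 = InvRound(s_2, k_1) = 0xE64AE5
s_4 = InvRound(s_3, k_0) = 0xF64356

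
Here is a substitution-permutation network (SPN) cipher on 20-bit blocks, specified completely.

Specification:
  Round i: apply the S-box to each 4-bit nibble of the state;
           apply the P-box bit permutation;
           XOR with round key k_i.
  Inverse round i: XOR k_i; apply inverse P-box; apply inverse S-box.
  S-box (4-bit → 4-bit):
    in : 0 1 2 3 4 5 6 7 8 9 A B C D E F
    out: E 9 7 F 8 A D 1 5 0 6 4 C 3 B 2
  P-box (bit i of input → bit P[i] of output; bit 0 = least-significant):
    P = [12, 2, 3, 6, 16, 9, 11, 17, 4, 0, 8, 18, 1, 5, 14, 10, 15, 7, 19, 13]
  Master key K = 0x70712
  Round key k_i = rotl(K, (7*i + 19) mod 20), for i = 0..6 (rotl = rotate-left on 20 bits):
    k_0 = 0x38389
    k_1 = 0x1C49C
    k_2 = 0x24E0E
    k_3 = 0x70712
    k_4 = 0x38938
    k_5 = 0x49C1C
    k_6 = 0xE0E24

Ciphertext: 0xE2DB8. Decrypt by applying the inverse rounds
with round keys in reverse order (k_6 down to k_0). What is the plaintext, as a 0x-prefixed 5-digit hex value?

s_0 = ciphertext = 0xE2DB8
s_1 = InvRound(s_0, k_6) = 0x598FA
s_2 = InvRound(s_1, k_5) = 0xFE975
s_3 = InvRound(s_2, k_4) = 0xCB590
s_4 = InvRound(s_3, k_3) = 0x379E7
s_5 = InvRound(s_4, k_2) = 0x55AD6
s_6 = InvRound(s_5, k_1) = 0x714A6
s_7 = InvRound(s_6, k_0) = 0x7E0F2

0x7E0F2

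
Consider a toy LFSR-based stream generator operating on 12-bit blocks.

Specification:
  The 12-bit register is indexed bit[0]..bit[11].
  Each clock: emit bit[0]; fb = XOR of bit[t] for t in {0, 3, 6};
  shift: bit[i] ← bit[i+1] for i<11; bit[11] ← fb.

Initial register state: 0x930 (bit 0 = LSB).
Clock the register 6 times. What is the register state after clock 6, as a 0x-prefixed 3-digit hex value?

reg_0 = 0x930
clock 1: out=0, reg = 0x498
clock 2: out=0, reg = 0xA4C
clock 3: out=0, reg = 0x526
clock 4: out=0, reg = 0x293
clock 5: out=1, reg = 0x949
clock 6: out=1, reg = 0xCA4

0xCA4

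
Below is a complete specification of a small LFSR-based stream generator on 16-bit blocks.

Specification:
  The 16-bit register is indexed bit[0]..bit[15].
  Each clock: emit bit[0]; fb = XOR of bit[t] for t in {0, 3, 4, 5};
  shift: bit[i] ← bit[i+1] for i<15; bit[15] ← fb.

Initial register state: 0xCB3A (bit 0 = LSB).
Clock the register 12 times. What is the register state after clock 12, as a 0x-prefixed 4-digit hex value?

reg_0 = 0xCB3A
clock 1: out=0, reg = 0xE59D
clock 2: out=1, reg = 0xF2CE
clock 3: out=0, reg = 0xF967
clock 4: out=1, reg = 0x7CB3
clock 5: out=1, reg = 0xBE59
clock 6: out=1, reg = 0xDF2C
clock 7: out=0, reg = 0x6F96
clock 8: out=0, reg = 0xB7CB
clock 9: out=1, reg = 0x5BE5
clock 10: out=1, reg = 0x2DF2
clock 11: out=0, reg = 0x16F9
clock 12: out=1, reg = 0x0B7C

0x0B7C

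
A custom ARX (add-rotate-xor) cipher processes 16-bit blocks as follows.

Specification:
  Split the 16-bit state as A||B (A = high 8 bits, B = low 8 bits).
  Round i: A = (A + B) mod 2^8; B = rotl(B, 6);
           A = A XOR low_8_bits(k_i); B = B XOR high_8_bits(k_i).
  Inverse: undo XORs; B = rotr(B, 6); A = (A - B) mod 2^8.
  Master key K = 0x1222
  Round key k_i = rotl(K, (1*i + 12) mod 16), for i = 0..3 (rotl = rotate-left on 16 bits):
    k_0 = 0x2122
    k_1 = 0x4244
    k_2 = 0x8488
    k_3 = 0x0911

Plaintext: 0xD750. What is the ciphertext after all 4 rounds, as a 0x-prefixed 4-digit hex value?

s_0 = plaintext = 0xD750
s_1 = Round(s_0, k_0) = 0x0535
s_2 = Round(s_1, k_1) = 0x7E0F
s_3 = Round(s_2, k_2) = 0x0547
s_4 = Round(s_3, k_3) = 0x5DD8

0x5DD8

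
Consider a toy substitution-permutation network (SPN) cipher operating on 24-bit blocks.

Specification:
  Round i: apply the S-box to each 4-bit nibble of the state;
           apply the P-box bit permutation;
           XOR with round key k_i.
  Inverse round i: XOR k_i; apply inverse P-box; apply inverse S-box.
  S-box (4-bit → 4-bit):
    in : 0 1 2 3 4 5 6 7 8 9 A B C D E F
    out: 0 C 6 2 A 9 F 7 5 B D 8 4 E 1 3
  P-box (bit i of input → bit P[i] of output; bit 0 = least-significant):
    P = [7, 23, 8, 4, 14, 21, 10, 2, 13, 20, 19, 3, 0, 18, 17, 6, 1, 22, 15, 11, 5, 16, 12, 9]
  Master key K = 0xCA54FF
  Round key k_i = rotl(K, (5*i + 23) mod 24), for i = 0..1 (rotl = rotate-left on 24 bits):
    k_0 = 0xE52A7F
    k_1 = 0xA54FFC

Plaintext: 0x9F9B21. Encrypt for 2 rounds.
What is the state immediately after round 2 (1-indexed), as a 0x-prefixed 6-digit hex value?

0x3B5FC4

s_0 = plaintext = 0x9F9B21
s_1 = Round(s_0, k_0) = 0x802D04
s_2 = Round(s_1, k_1) = 0x3B5FC4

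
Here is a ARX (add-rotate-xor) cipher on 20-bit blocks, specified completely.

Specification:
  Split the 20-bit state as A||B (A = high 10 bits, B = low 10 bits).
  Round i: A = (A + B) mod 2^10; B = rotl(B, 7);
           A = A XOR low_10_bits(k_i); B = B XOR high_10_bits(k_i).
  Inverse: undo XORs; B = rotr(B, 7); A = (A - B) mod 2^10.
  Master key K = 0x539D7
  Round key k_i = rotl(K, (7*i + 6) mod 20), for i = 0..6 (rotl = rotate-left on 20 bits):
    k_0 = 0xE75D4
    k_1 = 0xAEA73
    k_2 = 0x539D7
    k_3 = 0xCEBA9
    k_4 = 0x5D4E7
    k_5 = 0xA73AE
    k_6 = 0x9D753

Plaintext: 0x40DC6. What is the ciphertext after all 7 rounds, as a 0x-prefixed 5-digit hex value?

s_0 = plaintext = 0x40DC6
s_1 = Round(s_0, k_0) = 0xC74A5
s_2 = Round(s_1, k_1) = 0x6C42E
s_3 = Round(s_2, k_2) = 0x0224B
s_4 = Round(s_3, k_3) = 0x7EAF3
s_5 = Round(s_4, k_4) = 0x028AB
s_6 = Round(s_5, k_5) = 0xC6F09
s_7 = Round(s_6, k_6) = 0x5DE94

0x5DE94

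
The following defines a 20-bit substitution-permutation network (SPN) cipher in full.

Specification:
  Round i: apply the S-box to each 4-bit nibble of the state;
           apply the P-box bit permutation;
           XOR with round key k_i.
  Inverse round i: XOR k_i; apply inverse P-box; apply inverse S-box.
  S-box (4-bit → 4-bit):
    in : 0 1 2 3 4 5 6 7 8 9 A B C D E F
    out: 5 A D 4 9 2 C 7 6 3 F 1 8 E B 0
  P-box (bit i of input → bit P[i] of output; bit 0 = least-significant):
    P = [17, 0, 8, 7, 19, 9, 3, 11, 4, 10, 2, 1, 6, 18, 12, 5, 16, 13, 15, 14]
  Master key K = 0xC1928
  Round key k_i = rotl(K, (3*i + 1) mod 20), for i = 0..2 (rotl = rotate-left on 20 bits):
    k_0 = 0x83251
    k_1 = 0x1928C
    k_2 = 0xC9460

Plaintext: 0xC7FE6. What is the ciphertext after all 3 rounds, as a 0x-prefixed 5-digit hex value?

s_0 = plaintext = 0xC7FE6
s_1 = Round(s_0, k_0) = 0x46991
s_2 = Round(s_1, k_1) = 0x8C43D
s_3 = Round(s_2, k_2) = 0xC35DB

0xC35DB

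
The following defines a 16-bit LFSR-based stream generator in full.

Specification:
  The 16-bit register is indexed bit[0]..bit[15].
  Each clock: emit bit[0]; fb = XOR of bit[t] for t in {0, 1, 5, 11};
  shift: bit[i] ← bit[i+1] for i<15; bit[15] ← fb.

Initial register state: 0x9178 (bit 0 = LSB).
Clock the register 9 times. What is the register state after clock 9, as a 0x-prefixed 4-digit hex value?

0x7EC8

reg_0 = 0x9178
clock 1: out=0, reg = 0xC8BC
clock 2: out=0, reg = 0x645E
clock 3: out=0, reg = 0xB22F
clock 4: out=1, reg = 0xD917
clock 5: out=1, reg = 0xEC8B
clock 6: out=1, reg = 0xF645
clock 7: out=1, reg = 0xFB22
clock 8: out=0, reg = 0xFD91
clock 9: out=1, reg = 0x7EC8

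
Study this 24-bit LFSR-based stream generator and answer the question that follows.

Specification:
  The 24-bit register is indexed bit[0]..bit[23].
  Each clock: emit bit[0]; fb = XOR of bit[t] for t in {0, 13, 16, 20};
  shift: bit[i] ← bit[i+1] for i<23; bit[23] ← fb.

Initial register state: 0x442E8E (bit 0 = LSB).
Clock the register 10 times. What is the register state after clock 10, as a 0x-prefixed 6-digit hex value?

0x87D10B

reg_0 = 0x442E8E
clock 1: out=0, reg = 0xA21747
clock 2: out=1, reg = 0xD10BA3
clock 3: out=1, reg = 0xE885D1
clock 4: out=1, reg = 0xF442E8
clock 5: out=0, reg = 0xFA2174
clock 6: out=0, reg = 0x7D10BA
clock 7: out=0, reg = 0x3E885D
clock 8: out=1, reg = 0x1F442E
clock 9: out=0, reg = 0x0FA217
clock 10: out=1, reg = 0x87D10B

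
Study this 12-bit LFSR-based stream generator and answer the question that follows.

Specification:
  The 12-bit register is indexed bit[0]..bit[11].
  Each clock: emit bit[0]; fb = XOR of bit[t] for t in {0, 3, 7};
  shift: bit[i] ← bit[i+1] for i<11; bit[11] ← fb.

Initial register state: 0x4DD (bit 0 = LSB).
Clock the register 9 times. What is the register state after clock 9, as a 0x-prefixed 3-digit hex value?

reg_0 = 0x4DD
clock 1: out=1, reg = 0xA6E
clock 2: out=0, reg = 0xD37
clock 3: out=1, reg = 0xE9B
clock 4: out=1, reg = 0xF4D
clock 5: out=1, reg = 0x7A6
clock 6: out=0, reg = 0xBD3
clock 7: out=1, reg = 0x5E9
clock 8: out=1, reg = 0xAF4
clock 9: out=0, reg = 0xD7A

0xD7A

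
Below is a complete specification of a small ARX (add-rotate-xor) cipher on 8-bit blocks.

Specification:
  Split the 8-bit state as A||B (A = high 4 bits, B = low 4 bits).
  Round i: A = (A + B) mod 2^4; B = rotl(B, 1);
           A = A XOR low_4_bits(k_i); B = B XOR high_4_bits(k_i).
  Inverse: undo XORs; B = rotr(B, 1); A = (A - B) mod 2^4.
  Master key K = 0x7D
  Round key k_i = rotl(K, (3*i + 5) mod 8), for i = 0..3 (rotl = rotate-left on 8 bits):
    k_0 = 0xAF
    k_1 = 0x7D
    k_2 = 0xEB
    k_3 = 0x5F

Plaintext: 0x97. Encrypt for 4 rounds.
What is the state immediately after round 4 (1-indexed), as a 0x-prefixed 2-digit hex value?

0x87

s_0 = plaintext = 0x97
s_1 = Round(s_0, k_0) = 0xF4
s_2 = Round(s_1, k_1) = 0xEF
s_3 = Round(s_2, k_2) = 0x61
s_4 = Round(s_3, k_3) = 0x87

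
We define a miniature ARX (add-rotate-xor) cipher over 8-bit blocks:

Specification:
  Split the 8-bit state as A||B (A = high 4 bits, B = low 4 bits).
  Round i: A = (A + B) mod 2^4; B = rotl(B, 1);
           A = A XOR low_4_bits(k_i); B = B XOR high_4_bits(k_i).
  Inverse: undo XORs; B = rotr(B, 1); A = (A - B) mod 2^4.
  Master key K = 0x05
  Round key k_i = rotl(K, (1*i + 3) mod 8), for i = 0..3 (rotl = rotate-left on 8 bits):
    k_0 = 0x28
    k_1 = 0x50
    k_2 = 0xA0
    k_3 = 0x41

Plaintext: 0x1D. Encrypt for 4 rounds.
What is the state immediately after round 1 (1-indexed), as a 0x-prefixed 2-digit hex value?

0x69

s_0 = plaintext = 0x1D
s_1 = Round(s_0, k_0) = 0x69
s_2 = Round(s_1, k_1) = 0xF6
s_3 = Round(s_2, k_2) = 0x56
s_4 = Round(s_3, k_3) = 0xA8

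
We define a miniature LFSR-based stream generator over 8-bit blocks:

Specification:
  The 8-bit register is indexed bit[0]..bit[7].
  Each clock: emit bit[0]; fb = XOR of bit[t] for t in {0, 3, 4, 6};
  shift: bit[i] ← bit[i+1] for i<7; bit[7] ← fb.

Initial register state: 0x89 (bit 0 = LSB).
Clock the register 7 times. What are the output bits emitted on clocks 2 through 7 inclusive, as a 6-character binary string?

001000

reg_0 = 0x89
clock 1: out=1, reg = 0x44
clock 2: out=0, reg = 0xA2
clock 3: out=0, reg = 0x51
clock 4: out=1, reg = 0xA8
clock 5: out=0, reg = 0xD4
clock 6: out=0, reg = 0x6A
clock 7: out=0, reg = 0x35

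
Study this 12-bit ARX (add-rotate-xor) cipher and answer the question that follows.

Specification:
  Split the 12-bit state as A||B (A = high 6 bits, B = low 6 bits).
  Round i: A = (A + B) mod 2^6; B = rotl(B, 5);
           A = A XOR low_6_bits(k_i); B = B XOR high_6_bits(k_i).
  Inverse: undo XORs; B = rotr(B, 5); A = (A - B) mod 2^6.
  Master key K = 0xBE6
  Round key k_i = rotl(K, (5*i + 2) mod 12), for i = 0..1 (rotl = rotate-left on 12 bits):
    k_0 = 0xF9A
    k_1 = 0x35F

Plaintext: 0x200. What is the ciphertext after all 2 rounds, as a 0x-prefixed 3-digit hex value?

s_0 = plaintext = 0x200
s_1 = Round(s_0, k_0) = 0x4BE
s_2 = Round(s_1, k_1) = 0x3D2

0x3D2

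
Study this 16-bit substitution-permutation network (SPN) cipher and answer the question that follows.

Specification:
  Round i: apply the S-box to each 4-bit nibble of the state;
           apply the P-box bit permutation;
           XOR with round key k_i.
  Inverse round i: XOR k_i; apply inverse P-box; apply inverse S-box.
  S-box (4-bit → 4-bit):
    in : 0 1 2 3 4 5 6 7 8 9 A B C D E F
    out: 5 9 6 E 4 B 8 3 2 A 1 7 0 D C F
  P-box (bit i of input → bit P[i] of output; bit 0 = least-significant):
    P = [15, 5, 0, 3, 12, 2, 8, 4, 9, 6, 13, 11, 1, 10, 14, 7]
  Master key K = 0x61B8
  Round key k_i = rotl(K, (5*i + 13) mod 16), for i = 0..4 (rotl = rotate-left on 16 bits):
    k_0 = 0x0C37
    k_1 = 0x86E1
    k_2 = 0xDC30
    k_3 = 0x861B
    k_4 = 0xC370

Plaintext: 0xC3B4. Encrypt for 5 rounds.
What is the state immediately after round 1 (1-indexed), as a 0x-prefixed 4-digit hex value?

0x3572

s_0 = plaintext = 0xC3B4
s_1 = Round(s_0, k_0) = 0x3572
s_2 = Round(s_1, k_1) = 0xD804
s_3 = Round(s_2, k_2) = 0x8DF3
s_4 = Round(s_3, k_3) = 0xB926
s_5 = Round(s_4, k_4) = 0x8E3E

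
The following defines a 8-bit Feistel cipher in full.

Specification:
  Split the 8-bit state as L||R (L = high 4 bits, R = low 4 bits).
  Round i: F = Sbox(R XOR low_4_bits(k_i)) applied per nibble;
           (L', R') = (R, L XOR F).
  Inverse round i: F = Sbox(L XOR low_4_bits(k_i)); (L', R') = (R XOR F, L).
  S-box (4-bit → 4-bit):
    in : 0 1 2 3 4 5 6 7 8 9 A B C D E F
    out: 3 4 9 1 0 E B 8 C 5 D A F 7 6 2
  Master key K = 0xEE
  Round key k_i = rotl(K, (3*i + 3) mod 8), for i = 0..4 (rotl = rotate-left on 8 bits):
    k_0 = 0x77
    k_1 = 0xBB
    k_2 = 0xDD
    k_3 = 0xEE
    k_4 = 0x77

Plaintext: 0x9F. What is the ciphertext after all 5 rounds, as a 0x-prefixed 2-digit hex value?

s_0 = plaintext = 0x9F
s_1 = Round(s_0, k_0) = 0xF5
s_2 = Round(s_1, k_1) = 0x59
s_3 = Round(s_2, k_2) = 0x95
s_4 = Round(s_3, k_3) = 0x53
s_5 = Round(s_4, k_4) = 0x35

0x35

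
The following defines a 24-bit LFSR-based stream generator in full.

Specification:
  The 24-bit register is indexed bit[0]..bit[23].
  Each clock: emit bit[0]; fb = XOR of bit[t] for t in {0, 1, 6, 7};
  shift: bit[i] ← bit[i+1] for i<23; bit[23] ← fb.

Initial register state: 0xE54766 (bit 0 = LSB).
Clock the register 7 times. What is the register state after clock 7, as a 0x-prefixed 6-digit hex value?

0x8DCA8E

reg_0 = 0xE54766
clock 1: out=0, reg = 0x72A3B3
clock 2: out=1, reg = 0xB951D9
clock 3: out=1, reg = 0xDCA8EC
clock 4: out=0, reg = 0x6E5476
clock 5: out=0, reg = 0x372A3B
clock 6: out=1, reg = 0x1B951D
clock 7: out=1, reg = 0x8DCA8E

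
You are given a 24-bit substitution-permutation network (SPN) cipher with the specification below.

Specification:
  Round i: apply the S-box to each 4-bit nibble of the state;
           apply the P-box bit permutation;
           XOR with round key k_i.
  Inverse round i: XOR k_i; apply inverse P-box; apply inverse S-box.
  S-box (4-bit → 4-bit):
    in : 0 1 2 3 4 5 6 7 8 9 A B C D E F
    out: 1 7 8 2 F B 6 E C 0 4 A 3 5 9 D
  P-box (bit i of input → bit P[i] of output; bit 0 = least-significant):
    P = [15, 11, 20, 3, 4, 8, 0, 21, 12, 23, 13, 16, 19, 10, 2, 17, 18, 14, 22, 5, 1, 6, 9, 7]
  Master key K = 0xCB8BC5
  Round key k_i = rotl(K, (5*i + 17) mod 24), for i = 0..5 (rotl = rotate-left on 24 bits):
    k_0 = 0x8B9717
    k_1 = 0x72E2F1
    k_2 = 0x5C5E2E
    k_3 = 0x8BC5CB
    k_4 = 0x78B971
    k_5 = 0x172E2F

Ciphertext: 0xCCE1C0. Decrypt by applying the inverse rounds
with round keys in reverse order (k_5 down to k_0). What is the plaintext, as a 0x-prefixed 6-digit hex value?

s_0 = ciphertext = 0xCCE1C0
s_1 = InvRound(s_0, k_5) = 0x474B64
s_2 = InvRound(s_1, k_4) = 0xACFFFD
s_3 = InvRound(s_2, k_3) = 0xDE8FE3
s_4 = InvRound(s_3, k_2) = 0xB38C6E
s_5 = InvRound(s_4, k_1) = 0xF667DB
s_6 = InvRound(s_5, k_0) = 0xB1DF2F

0xB1DF2F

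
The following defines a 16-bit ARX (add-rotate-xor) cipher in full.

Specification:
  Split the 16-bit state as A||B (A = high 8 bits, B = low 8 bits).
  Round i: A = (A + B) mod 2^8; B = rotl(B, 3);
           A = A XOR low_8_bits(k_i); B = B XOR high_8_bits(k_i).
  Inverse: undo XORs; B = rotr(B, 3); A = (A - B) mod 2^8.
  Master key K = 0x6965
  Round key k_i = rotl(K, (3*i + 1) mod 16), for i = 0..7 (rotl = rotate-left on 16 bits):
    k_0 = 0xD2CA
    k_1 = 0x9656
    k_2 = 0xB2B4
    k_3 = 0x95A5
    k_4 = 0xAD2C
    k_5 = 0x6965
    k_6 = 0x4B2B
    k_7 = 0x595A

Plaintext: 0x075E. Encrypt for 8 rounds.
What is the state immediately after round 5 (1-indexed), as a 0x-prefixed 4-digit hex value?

s_0 = plaintext = 0x075E
s_1 = Round(s_0, k_0) = 0xAF20
s_2 = Round(s_1, k_1) = 0x9997
s_3 = Round(s_2, k_2) = 0x840E
s_4 = Round(s_3, k_3) = 0x37E5
s_5 = Round(s_4, k_4) = 0x3082
s_6 = Round(s_5, k_5) = 0xD77D
s_7 = Round(s_6, k_6) = 0x7FA0
s_8 = Round(s_7, k_7) = 0x455C

0x3082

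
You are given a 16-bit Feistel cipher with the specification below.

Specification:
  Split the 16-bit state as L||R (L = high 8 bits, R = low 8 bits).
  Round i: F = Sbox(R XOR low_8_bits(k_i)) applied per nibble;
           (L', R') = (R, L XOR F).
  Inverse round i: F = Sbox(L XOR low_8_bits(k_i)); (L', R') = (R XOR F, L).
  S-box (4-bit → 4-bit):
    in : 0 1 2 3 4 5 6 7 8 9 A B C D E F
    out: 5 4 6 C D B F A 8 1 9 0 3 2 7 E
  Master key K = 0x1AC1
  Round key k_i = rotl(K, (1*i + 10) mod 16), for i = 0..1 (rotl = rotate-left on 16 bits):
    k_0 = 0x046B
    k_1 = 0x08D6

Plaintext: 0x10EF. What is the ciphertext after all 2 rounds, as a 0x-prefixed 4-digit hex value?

0x9D3F

s_0 = plaintext = 0x10EF
s_1 = Round(s_0, k_0) = 0xEF9D
s_2 = Round(s_1, k_1) = 0x9D3F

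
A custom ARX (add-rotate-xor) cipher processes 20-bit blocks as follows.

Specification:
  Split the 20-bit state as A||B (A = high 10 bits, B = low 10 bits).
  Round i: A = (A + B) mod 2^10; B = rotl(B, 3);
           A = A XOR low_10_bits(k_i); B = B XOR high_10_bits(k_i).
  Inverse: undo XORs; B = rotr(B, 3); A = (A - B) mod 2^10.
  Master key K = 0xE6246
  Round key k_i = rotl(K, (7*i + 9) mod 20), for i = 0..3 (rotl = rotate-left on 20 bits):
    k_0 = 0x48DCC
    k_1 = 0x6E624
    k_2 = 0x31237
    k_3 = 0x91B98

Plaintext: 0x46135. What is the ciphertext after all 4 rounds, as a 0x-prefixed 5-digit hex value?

s_0 = plaintext = 0x46135
s_1 = Round(s_0, k_0) = 0xE0489
s_2 = Round(s_1, k_1) = 0x8B9F0
s_3 = Round(s_2, k_2) = 0x8A747
s_4 = Round(s_3, k_3) = 0xBA078

0xBA078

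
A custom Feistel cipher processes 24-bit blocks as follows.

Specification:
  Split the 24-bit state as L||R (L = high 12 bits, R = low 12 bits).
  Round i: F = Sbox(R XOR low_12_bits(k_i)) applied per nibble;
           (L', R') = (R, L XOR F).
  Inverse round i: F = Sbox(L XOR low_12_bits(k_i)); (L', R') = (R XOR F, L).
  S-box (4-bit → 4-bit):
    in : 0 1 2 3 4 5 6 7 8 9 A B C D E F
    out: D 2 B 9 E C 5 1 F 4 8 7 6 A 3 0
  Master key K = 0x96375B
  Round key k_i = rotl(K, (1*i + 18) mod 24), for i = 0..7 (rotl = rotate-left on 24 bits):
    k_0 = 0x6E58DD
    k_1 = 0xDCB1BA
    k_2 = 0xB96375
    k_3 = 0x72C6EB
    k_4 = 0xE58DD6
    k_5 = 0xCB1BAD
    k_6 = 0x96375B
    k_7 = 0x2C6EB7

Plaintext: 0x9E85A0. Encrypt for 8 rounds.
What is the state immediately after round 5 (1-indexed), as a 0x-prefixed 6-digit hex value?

0xEBD03D

s_0 = plaintext = 0x9E85A0
s_1 = Round(s_0, k_0) = 0x5A03F2
s_2 = Round(s_1, k_1) = 0x3F2E4F
s_3 = Round(s_2, k_2) = 0xE4F96A
s_4 = Round(s_3, k_3) = 0x96AEBD
s_5 = Round(s_4, k_4) = 0xEBD03D
s_6 = Round(s_5, k_5) = 0x03D9F0
s_7 = Round(s_6, k_6) = 0x9F03BA
s_8 = Round(s_7, k_7) = 0x3BA32A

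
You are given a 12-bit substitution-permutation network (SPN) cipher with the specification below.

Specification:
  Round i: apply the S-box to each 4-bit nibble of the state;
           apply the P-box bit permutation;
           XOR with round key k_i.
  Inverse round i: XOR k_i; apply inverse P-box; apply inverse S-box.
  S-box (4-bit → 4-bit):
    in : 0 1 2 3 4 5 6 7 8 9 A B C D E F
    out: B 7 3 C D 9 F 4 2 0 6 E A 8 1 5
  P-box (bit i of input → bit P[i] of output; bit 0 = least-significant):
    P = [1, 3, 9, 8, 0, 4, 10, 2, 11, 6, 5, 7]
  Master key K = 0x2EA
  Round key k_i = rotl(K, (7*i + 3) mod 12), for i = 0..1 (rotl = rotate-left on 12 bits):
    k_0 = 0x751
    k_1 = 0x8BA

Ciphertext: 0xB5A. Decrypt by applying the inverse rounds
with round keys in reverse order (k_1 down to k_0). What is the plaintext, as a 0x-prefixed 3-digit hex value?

0x07E

s_0 = ciphertext = 0xB5A
s_1 = InvRound(s_0, k_1) = 0xB93
s_2 = InvRound(s_1, k_0) = 0x07E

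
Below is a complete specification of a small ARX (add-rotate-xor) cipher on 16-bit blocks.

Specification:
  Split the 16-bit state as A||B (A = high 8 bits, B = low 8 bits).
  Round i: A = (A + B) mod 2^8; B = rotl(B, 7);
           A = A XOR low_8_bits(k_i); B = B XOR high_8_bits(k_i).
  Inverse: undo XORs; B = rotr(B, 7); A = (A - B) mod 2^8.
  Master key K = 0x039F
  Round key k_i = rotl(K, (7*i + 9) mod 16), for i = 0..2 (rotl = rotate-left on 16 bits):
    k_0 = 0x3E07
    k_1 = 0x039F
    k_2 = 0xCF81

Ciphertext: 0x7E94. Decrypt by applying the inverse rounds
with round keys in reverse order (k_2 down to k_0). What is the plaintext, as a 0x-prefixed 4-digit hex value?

s_0 = ciphertext = 0x7E94
s_1 = InvRound(s_0, k_2) = 0x49B6
s_2 = InvRound(s_1, k_1) = 0x6B6B
s_3 = InvRound(s_2, k_0) = 0xC2AA

0xC2AA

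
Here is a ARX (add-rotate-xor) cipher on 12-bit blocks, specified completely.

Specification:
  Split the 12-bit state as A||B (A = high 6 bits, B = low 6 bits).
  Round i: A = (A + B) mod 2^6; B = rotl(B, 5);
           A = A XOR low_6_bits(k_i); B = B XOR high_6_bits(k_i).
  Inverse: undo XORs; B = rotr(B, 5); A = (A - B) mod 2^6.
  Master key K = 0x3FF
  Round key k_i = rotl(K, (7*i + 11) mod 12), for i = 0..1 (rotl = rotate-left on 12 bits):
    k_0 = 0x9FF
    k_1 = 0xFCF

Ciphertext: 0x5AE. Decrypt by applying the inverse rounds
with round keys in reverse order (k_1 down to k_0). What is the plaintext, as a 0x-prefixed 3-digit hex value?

s_0 = ciphertext = 0x5AE
s_1 = InvRound(s_0, k_1) = 0xDE2
s_2 = InvRound(s_1, k_0) = 0xF8A

0xF8A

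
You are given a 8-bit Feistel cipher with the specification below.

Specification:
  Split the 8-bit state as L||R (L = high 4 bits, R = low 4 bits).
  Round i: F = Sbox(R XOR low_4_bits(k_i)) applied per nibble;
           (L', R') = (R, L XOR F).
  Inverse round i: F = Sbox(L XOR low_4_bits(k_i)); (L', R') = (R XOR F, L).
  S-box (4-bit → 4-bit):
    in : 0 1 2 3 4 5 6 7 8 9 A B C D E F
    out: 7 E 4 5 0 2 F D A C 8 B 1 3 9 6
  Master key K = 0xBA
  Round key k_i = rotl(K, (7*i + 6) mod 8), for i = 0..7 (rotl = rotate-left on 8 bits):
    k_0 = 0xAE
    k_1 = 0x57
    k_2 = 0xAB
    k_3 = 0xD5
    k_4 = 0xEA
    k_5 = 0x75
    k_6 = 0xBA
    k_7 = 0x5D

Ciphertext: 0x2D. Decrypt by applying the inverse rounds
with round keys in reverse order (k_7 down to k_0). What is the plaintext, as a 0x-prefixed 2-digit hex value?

0x45

s_0 = ciphertext = 0x2D
s_1 = InvRound(s_0, k_7) = 0xB2
s_2 = InvRound(s_1, k_6) = 0xCB
s_3 = InvRound(s_2, k_5) = 0x7C
s_4 = InvRound(s_3, k_4) = 0xF7
s_5 = InvRound(s_4, k_3) = 0xFF
s_6 = InvRound(s_5, k_2) = 0xFF
s_7 = InvRound(s_6, k_1) = 0x5F
s_8 = InvRound(s_7, k_0) = 0x45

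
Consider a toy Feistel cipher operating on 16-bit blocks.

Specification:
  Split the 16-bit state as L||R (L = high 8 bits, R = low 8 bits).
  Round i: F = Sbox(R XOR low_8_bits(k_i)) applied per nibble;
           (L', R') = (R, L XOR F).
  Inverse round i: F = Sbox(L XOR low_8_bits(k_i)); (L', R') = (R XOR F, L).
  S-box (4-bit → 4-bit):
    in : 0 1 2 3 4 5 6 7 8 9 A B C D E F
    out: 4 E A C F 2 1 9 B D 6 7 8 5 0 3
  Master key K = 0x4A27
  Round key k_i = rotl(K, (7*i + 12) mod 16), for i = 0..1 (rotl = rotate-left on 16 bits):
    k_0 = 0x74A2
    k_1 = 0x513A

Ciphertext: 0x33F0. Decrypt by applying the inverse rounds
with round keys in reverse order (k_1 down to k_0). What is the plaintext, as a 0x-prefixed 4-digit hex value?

0xD0BD

s_0 = ciphertext = 0x33F0
s_1 = InvRound(s_0, k_1) = 0xBD33
s_2 = InvRound(s_1, k_0) = 0xD0BD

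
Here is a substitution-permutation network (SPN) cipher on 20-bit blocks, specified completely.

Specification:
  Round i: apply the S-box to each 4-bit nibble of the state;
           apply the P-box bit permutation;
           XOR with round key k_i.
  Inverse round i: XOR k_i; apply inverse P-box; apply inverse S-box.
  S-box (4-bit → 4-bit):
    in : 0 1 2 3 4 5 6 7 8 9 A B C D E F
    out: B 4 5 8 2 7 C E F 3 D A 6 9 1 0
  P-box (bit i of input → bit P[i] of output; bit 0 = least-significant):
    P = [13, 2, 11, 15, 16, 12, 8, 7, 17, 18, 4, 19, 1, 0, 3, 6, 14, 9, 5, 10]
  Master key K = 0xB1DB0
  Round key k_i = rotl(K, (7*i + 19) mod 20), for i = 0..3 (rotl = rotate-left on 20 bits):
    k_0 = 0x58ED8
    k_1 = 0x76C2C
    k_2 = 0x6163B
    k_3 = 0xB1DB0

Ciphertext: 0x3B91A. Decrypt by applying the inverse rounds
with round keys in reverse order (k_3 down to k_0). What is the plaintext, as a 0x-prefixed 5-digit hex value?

0xC9602

s_0 = ciphertext = 0x3B91A
s_1 = InvRound(s_0, k_3) = 0x6233D
s_2 = InvRound(s_1, k_2) = 0x3EFC9
s_3 = InvRound(s_2, k_1) = 0xCB46B
s_4 = InvRound(s_3, k_0) = 0xC9602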